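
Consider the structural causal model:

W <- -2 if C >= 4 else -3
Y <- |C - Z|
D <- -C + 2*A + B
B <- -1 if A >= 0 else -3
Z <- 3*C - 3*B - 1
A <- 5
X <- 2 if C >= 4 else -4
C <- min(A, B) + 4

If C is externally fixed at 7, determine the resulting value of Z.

do(C=7) replaces the equation C <- min(A, B) + 4 with the constant C = 7.
B = -1 if A >= 0 else -3  [with A=5]  = -1
Z = 3*C - 3*B - 1  [with C=7, B=-1]  = 23

23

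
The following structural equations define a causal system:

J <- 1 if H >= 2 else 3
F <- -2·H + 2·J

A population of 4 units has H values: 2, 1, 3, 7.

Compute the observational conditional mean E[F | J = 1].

Conditioning on J=1 selects the 3 unit(s) with H ∈ {2, 3, 7}. Their F values: -2, -4, -12. Mean = -6.

-6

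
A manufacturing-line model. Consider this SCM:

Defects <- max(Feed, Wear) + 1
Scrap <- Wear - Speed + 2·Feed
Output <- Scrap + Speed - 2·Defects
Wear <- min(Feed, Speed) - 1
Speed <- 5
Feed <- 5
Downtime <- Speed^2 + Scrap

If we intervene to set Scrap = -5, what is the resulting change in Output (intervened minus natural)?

-14

The intervention breaks the incoming arrows to Scrap: Scrap <- Wear - Speed + 2·Feed no longer applies, and Scrap = -5.
Wear = min(Feed, Speed) - 1  [with Feed=5, Speed=5]  = 4
Defects = max(Feed, Wear) + 1  [with Feed=5, Wear=4]  = 6
Output = Scrap + Speed - 2·Defects  [with Scrap=-5, Speed=5, Defects=6]  = -12
Without intervention: Wear = min(Feed, Speed) - 1  [with Feed=5, Speed=5]  = 4; Defects = max(Feed, Wear) + 1  [with Feed=5, Wear=4]  = 6; Scrap = Wear - Speed + 2·Feed  [with Wear=4, Speed=5, Feed=5]  = 9; Output = Scrap + Speed - 2·Defects  [with Scrap=9, Speed=5, Defects=6]  = 2.
Change = -12 − 2 = -14.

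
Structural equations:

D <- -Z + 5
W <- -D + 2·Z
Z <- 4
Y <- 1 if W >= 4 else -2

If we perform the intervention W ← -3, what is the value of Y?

The intervention breaks the incoming arrows to W: W <- -D + 2·Z no longer applies, and W = -3.
Y = 1 if W >= 4 else -2  [with W=-3]  = -2

-2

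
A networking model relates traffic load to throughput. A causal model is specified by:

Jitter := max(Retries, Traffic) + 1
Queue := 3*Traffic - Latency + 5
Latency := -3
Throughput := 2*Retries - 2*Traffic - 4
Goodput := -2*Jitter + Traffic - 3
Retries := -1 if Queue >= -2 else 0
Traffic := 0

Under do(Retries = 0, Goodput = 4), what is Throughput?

-4

The joint intervention fixes Retries = 0, Goodput = 4, removing each variable's own equation.
Throughput = 2*Retries - 2*Traffic - 4  [with Retries=0, Traffic=0]  = -4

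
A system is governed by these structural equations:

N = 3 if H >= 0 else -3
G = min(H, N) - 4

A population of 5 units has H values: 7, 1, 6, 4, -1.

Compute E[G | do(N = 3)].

-2.2

do(N=3) breaks N's dependence on H. With N=3 fixed, G across the units is -1, -3, -1, -1, -5, mean -2.2.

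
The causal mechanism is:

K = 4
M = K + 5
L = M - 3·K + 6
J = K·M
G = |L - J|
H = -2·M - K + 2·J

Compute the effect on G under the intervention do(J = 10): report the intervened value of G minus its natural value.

-26

Intervening sets J = 10 and removes its equation (J = K·M).
M = K + 5  [with K=4]  = 9
L = M - 3·K + 6  [with M=9, K=4]  = 3
G = |L - J|  [with L=3, J=10]  = 7
Without intervention: M = K + 5  [with K=4]  = 9; L = M - 3·K + 6  [with M=9, K=4]  = 3; J = K·M  [with K=4, M=9]  = 36; G = |L - J|  [with L=3, J=36]  = 33.
Change = 7 − 33 = -26.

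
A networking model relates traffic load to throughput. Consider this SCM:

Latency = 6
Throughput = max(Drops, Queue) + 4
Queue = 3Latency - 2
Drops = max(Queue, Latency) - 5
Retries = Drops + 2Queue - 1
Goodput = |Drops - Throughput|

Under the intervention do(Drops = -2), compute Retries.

29

The intervention breaks the incoming arrows to Drops: Drops = max(Queue, Latency) - 5 no longer applies, and Drops = -2.
Queue = 3Latency - 2  [with Latency=6]  = 16
Retries = Drops + 2Queue - 1  [with Drops=-2, Queue=16]  = 29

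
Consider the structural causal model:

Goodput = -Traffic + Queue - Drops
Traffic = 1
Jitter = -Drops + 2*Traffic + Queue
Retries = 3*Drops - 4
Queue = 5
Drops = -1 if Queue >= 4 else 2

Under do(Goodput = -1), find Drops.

-1

do(Goodput=-1) replaces the equation Goodput = -Traffic + Queue - Drops with the constant Goodput = -1.
Drops is not downstream of the intervention, so its value is determined by the original equations.
Drops = -1 if Queue >= 4 else 2  [with Queue=5]  = -1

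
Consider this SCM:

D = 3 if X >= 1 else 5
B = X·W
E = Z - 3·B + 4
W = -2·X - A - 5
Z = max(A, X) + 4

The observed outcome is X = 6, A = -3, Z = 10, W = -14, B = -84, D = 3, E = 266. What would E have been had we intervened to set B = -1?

Under do(B=-1), the mechanism B = X·W is discarded; B is fixed at -1.
Z = max(A, X) + 4  [with A=-3, X=6]  = 10
E = Z - 3·B + 4  [with Z=10, B=-1]  = 17

17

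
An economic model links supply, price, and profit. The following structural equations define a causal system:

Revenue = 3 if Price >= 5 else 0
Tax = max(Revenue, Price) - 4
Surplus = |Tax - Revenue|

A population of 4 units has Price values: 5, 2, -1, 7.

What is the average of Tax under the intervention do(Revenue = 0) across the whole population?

The intervention sets Revenue=0 in all 4 units regardless of Price. Recomputing Tax per unit gives 1, -2, -4, 3; average -0.5.

-0.5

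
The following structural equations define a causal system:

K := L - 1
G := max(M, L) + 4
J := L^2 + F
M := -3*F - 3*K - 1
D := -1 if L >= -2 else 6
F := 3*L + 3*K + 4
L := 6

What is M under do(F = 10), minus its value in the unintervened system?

81

The intervention breaks the incoming arrows to F: F := 3*L + 3*K + 4 no longer applies, and F = 10.
K = L - 1  [with L=6]  = 5
M = -3*F - 3*K - 1  [with F=10, K=5]  = -46
Without intervention: K = L - 1  [with L=6]  = 5; F = 3*L + 3*K + 4  [with L=6, K=5]  = 37; M = -3*F - 3*K - 1  [with F=37, K=5]  = -127.
Change = -46 − (-127) = 81.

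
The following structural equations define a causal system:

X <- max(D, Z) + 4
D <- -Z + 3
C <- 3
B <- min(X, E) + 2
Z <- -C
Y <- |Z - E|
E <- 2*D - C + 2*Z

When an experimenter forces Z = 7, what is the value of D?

The intervention breaks the incoming arrows to Z: Z <- -C no longer applies, and Z = 7.
D = -Z + 3  [with Z=7]  = -4

-4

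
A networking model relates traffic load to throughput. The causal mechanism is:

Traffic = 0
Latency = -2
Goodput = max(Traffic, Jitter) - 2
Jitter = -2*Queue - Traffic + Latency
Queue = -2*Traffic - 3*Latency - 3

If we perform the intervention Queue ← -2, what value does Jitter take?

2

The intervention breaks the incoming arrows to Queue: Queue = -2*Traffic - 3*Latency - 3 no longer applies, and Queue = -2.
Jitter = -2*Queue - Traffic + Latency  [with Queue=-2, Traffic=0, Latency=-2]  = 2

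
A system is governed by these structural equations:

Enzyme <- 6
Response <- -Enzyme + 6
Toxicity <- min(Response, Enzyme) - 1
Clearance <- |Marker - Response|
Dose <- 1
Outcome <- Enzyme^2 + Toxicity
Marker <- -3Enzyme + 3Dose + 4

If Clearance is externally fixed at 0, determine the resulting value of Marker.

do(Clearance=0) replaces the equation Clearance <- |Marker - Response| with the constant Clearance = 0.
Marker is not downstream of the intervention, so its value is determined by the original equations.
Marker = -3Enzyme + 3Dose + 4  [with Enzyme=6, Dose=1]  = -11

-11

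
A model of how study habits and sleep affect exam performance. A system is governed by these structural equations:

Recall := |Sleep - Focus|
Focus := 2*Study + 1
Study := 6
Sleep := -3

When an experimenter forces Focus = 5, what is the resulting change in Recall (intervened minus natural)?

-8

The intervention breaks the incoming arrows to Focus: Focus := 2*Study + 1 no longer applies, and Focus = 5.
Recall = |Sleep - Focus|  [with Sleep=-3, Focus=5]  = 8
Without intervention: Focus = 2*Study + 1  [with Study=6]  = 13; Recall = |Sleep - Focus|  [with Sleep=-3, Focus=13]  = 16.
Change = 8 − 16 = -8.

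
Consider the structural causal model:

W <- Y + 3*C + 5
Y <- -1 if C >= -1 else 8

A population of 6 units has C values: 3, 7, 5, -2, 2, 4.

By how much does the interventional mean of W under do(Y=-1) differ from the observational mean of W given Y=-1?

-3.1

Under do(Y=-1), Y's equation is replaced by Y=-1 for every unit. Per-unit W: 13, 25, 19, -2, 10, 16. Mean = 13.5.
Conditioning on Y=-1 selects the 5 unit(s) with C ∈ {3, 7, 5, 2, 4}. Their W values: 13, 25, 19, 10, 16. Mean = 16.6.
Difference = 13.5 − 16.6 = -3.1.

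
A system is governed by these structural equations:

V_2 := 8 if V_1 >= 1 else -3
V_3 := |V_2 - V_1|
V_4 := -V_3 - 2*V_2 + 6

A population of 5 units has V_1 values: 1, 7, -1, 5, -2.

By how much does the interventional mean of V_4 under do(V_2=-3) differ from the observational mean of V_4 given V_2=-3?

-3.5

Every unit gets V_2=-3 under the intervention. V_4 values become 8, 2, 10, 4, 11; E[V_4|do(V_2=-3)] = 7.
Observing V_2=-3 restricts to units where V_2's equation naturally yields -3: V_1 ∈ {-1, -2}. In that subpopulation V_4 = 10, 11, mean 10.5.
Difference = 7 − 10.5 = -3.5.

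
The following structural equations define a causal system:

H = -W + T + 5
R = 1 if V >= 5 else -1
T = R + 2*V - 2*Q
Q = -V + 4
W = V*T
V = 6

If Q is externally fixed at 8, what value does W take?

-18

do(Q=8) replaces the equation Q = -V + 4 with the constant Q = 8.
R = 1 if V >= 5 else -1  [with V=6]  = 1
T = R + 2*V - 2*Q  [with R=1, V=6, Q=8]  = -3
W = V*T  [with V=6, T=-3]  = -18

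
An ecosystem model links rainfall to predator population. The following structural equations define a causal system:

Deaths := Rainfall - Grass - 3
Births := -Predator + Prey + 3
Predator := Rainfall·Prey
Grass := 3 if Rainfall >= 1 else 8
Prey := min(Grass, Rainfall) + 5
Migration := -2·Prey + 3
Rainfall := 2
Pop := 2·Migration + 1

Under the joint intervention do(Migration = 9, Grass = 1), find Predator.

12

Under do(Migration = 9, Grass = 1), each intervened variable's structural equation is replaced by its fixed value.
Prey = min(Grass, Rainfall) + 5  [with Grass=1, Rainfall=2]  = 6
Predator = Rainfall·Prey  [with Rainfall=2, Prey=6]  = 12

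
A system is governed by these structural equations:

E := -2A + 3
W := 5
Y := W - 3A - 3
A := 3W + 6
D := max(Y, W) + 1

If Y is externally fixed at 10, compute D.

do(Y=10) replaces the equation Y := W - 3A - 3 with the constant Y = 10.
D = max(Y, W) + 1  [with Y=10, W=5]  = 11

11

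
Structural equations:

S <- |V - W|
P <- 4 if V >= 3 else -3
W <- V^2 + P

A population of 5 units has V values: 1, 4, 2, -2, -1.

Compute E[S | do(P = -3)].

do(P=-3) breaks P's dependence on V. With P=-3 fixed, S across the units is 3, 9, 1, 3, 1, mean 3.4.

3.4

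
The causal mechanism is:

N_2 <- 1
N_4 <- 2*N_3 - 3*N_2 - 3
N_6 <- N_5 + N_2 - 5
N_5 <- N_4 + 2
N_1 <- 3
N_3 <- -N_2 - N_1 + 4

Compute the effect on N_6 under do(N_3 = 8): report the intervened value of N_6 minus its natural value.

The intervention breaks the incoming arrows to N_3: N_3 <- -N_2 - N_1 + 4 no longer applies, and N_3 = 8.
N_4 = 2*N_3 - 3*N_2 - 3  [with N_3=8, N_2=1]  = 10
N_5 = N_4 + 2  [with N_4=10]  = 12
N_6 = N_5 + N_2 - 5  [with N_5=12, N_2=1]  = 8
Without intervention: N_3 = -N_2 - N_1 + 4  [with N_2=1, N_1=3]  = 0; N_4 = 2*N_3 - 3*N_2 - 3  [with N_3=0, N_2=1]  = -6; N_5 = N_4 + 2  [with N_4=-6]  = -4; N_6 = N_5 + N_2 - 5  [with N_5=-4, N_2=1]  = -8.
Change = 8 − (-8) = 16.

16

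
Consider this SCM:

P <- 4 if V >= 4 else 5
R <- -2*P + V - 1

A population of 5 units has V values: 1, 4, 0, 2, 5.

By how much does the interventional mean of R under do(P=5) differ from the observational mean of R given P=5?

1.4

The intervention sets P=5 in all 5 units regardless of V. Recomputing R per unit gives -10, -7, -11, -9, -6; average -8.6.
Conditioning on P=5 selects the 3 unit(s) with V ∈ {1, 0, 2}. Their R values: -10, -11, -9. Mean = -10.
Difference = -8.6 − (-10) = 1.4.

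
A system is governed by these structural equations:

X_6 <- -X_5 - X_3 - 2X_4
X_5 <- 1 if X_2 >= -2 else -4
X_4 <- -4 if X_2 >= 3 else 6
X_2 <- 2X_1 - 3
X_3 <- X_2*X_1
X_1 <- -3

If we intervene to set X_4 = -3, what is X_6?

Under do(X_4=-3), the mechanism X_4 <- -4 if X_2 >= 3 else 6 is discarded; X_4 is fixed at -3.
X_2 = 2X_1 - 3  [with X_1=-3]  = -9
X_3 = X_2*X_1  [with X_2=-9, X_1=-3]  = 27
X_5 = 1 if X_2 >= -2 else -4  [with X_2=-9]  = -4
X_6 = -X_5 - X_3 - 2X_4  [with X_5=-4, X_3=27, X_4=-3]  = -17

-17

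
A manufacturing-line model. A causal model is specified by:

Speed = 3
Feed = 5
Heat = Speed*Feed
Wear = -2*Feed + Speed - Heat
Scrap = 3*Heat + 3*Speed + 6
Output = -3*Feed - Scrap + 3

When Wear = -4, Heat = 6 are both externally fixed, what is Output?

-45

The joint intervention fixes Wear = -4, Heat = 6, removing each variable's own equation.
Scrap = 3*Heat + 3*Speed + 6  [with Heat=6, Speed=3]  = 33
Output = -3*Feed - Scrap + 3  [with Feed=5, Scrap=33]  = -45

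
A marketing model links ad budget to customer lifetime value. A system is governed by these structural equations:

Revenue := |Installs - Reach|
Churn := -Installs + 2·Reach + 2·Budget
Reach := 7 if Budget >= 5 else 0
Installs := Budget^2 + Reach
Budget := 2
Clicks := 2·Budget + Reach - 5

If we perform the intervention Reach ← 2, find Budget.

2

Under do(Reach=2), the mechanism Reach := 7 if Budget >= 5 else 0 is discarded; Reach is fixed at 2.
Budget is not downstream of the intervention, so its value is determined by the original equations.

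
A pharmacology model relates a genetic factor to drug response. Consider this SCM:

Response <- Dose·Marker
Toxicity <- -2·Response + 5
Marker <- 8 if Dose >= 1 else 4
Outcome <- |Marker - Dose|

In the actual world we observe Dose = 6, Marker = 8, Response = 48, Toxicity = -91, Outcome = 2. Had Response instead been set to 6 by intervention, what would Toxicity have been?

-7

The intervention breaks the incoming arrows to Response: Response <- Dose·Marker no longer applies, and Response = 6.
Toxicity = -2·Response + 5  [with Response=6]  = -7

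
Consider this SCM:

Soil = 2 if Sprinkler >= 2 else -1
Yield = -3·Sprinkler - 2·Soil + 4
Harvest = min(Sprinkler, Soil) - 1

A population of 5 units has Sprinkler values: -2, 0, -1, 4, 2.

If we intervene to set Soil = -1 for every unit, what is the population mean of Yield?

4.2

do(Soil=-1) breaks Soil's dependence on Sprinkler. With Soil=-1 fixed, Yield across the units is 12, 6, 9, -6, 0, mean 4.2.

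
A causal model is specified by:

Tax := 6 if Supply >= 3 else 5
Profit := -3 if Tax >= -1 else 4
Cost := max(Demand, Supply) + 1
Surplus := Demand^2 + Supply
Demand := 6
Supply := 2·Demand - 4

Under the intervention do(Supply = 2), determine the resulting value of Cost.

The intervention breaks the incoming arrows to Supply: Supply := 2·Demand - 4 no longer applies, and Supply = 2.
Cost = max(Demand, Supply) + 1  [with Demand=6, Supply=2]  = 7

7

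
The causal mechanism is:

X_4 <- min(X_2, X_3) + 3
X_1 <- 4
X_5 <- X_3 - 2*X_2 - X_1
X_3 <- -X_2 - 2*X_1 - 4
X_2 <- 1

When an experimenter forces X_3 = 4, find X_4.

4

The intervention breaks the incoming arrows to X_3: X_3 <- -X_2 - 2*X_1 - 4 no longer applies, and X_3 = 4.
X_4 = min(X_2, X_3) + 3  [with X_2=1, X_3=4]  = 4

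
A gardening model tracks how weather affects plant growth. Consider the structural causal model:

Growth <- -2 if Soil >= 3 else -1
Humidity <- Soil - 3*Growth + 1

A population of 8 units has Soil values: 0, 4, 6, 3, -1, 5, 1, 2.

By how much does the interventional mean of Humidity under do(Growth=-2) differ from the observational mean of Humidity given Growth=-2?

-2

Every unit gets Growth=-2 under the intervention. Humidity values become 7, 11, 13, 10, 6, 12, 8, 9; E[Humidity|do(Growth=-2)] = 9.5.
E[Humidity|Growth=-2] averages over only the 4 units with Growth=-2 (Soil = 4, 6, 3, 5): Humidity = 11, 13, 10, 12, mean 11.5.
Difference = 9.5 − 11.5 = -2.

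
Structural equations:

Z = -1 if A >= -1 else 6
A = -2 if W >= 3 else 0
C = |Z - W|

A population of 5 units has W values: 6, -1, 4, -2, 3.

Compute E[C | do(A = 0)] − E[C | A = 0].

Under do(A=0), A's equation is replaced by A=0 for every unit. Per-unit C: 7, 0, 5, 1, 4. Mean = 3.4.
Conditioning on A=0 selects the 2 unit(s) with W ∈ {-1, -2}. Their C values: 0, 1. Mean = 0.5.
Difference = 3.4 − 0.5 = 2.9.

2.9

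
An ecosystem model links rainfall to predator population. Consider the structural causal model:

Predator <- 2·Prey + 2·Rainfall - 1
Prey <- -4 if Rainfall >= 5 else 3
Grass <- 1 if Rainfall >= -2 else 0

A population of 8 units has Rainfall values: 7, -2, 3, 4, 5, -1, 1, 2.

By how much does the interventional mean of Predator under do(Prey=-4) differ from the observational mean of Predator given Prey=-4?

Every unit gets Prey=-4 under the intervention. Predator values become 5, -13, -3, -1, 1, -11, -7, -5; E[Predator|do(Prey=-4)] = -4.25.
Conditioning on Prey=-4 selects the 2 unit(s) with Rainfall ∈ {7, 5}. Their Predator values: 5, 1. Mean = 3.
Difference = -4.25 − 3 = -7.25.

-7.25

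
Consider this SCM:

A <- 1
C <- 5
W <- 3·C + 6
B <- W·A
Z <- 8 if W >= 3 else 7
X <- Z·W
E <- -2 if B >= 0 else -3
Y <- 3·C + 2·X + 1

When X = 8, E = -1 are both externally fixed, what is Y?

32

The joint intervention fixes X = 8, E = -1, removing each variable's own equation.
Y = 3·C + 2·X + 1  [with C=5, X=8]  = 32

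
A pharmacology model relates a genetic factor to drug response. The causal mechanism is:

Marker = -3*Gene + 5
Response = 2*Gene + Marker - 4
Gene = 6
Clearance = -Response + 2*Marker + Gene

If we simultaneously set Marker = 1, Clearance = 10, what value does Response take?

The joint intervention fixes Marker = 1, Clearance = 10, removing each variable's own equation.
Response = 2*Gene + Marker - 4  [with Gene=6, Marker=1]  = 9

9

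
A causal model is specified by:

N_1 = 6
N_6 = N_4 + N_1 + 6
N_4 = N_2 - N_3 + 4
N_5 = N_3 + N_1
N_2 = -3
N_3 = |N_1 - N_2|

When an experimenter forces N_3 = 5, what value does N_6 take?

The intervention breaks the incoming arrows to N_3: N_3 = |N_1 - N_2| no longer applies, and N_3 = 5.
N_4 = N_2 - N_3 + 4  [with N_2=-3, N_3=5]  = -4
N_6 = N_4 + N_1 + 6  [with N_4=-4, N_1=6]  = 8

8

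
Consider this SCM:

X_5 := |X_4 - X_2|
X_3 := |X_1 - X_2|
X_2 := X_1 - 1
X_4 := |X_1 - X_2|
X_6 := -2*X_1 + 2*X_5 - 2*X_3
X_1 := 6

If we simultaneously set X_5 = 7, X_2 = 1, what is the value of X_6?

-8

The joint intervention fixes X_5 = 7, X_2 = 1, removing each variable's own equation.
X_3 = |X_1 - X_2|  [with X_1=6, X_2=1]  = 5
X_6 = -2*X_1 + 2*X_5 - 2*X_3  [with X_1=6, X_5=7, X_3=5]  = -8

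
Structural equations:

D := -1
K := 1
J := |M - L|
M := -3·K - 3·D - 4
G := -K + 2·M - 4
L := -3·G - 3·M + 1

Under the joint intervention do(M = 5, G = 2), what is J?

Setting M = 5, G = 2 by intervention discards those variables' equations.
L = -3·G - 3·M + 1  [with G=2, M=5]  = -20
J = |M - L|  [with M=5, L=-20]  = 25

25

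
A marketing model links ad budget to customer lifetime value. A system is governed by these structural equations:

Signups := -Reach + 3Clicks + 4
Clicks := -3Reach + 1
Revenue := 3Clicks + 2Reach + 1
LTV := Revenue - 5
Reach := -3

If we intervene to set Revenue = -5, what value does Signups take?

Under do(Revenue=-5), the mechanism Revenue := 3Clicks + 2Reach + 1 is discarded; Revenue is fixed at -5.
Since Signups is not a descendant of the intervened variable, it is unaffected.
Clicks = -3Reach + 1  [with Reach=-3]  = 10
Signups = -Reach + 3Clicks + 4  [with Reach=-3, Clicks=10]  = 37

37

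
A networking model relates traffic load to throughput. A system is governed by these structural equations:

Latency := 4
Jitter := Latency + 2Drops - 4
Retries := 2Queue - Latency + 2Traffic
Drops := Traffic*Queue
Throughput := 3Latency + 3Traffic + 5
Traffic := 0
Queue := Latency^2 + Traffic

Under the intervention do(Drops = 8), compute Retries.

28

Intervening sets Drops = 8 and removes its equation (Drops := Traffic*Queue).
No directed path runs from Drops to Retries, so Retries keeps its natural value.
Queue = Latency^2 + Traffic  [with Latency=4, Traffic=0]  = 16
Retries = 2Queue - Latency + 2Traffic  [with Queue=16, Latency=4, Traffic=0]  = 28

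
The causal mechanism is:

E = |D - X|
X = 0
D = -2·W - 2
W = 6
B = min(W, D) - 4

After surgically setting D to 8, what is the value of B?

2

The intervention breaks the incoming arrows to D: D = -2·W - 2 no longer applies, and D = 8.
B = min(W, D) - 4  [with W=6, D=8]  = 2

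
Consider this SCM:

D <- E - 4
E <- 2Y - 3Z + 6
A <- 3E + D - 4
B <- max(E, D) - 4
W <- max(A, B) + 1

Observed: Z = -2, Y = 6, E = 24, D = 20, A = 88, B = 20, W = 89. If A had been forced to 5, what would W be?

21

Under do(A=5), the mechanism A <- 3E + D - 4 is discarded; A is fixed at 5.
E = 2Y - 3Z + 6  [with Y=6, Z=-2]  = 24
D = E - 4  [with E=24]  = 20
B = max(E, D) - 4  [with E=24, D=20]  = 20
W = max(A, B) + 1  [with A=5, B=20]  = 21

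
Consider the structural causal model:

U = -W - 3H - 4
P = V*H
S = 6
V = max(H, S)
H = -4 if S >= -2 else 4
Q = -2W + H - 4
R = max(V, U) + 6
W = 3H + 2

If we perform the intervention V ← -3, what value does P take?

12

Under do(V=-3), the mechanism V = max(H, S) is discarded; V is fixed at -3.
H = -4 if S >= -2 else 4  [with S=6]  = -4
P = V*H  [with V=-3, H=-4]  = 12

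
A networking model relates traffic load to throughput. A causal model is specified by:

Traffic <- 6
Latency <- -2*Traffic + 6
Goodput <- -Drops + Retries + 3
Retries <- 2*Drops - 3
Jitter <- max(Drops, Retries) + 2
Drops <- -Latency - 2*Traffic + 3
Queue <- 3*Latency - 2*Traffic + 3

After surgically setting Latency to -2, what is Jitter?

-5

Under do(Latency=-2), the mechanism Latency <- -2*Traffic + 6 is discarded; Latency is fixed at -2.
Drops = -Latency - 2*Traffic + 3  [with Latency=-2, Traffic=6]  = -7
Retries = 2*Drops - 3  [with Drops=-7]  = -17
Jitter = max(Drops, Retries) + 2  [with Drops=-7, Retries=-17]  = -5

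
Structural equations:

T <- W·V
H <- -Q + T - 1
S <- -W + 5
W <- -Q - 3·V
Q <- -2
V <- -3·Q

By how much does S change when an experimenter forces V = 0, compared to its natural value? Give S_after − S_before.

-18

Under do(V=0), the mechanism V <- -3·Q is discarded; V is fixed at 0.
W = -Q - 3·V  [with Q=-2, V=0]  = 2
S = -W + 5  [with W=2]  = 3
Without intervention: V = -3·Q  [with Q=-2]  = 6; W = -Q - 3·V  [with Q=-2, V=6]  = -16; S = -W + 5  [with W=-16]  = 21.
Change = 3 − 21 = -18.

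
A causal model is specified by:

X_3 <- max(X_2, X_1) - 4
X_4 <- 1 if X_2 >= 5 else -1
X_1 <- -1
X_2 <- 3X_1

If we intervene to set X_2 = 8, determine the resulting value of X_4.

1

Under do(X_2=8), the mechanism X_2 <- 3X_1 is discarded; X_2 is fixed at 8.
X_4 = 1 if X_2 >= 5 else -1  [with X_2=8]  = 1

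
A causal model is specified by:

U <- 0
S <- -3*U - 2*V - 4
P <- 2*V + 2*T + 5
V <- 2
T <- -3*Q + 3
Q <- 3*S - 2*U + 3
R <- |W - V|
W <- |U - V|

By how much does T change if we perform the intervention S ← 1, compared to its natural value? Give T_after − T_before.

-81

The intervention breaks the incoming arrows to S: S <- -3*U - 2*V - 4 no longer applies, and S = 1.
Q = 3*S - 2*U + 3  [with S=1, U=0]  = 6
T = -3*Q + 3  [with Q=6]  = -15
Without intervention: S = -3*U - 2*V - 4  [with U=0, V=2]  = -8; Q = 3*S - 2*U + 3  [with S=-8, U=0]  = -21; T = -3*Q + 3  [with Q=-21]  = 66.
Change = -15 − 66 = -81.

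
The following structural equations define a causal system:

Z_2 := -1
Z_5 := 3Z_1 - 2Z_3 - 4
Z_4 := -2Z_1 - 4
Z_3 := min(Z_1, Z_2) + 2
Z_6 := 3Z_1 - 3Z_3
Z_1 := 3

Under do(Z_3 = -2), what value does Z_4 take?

The intervention breaks the incoming arrows to Z_3: Z_3 := min(Z_1, Z_2) + 2 no longer applies, and Z_3 = -2.
Z_4 is not downstream of the intervention, so its value is determined by the original equations.
Z_4 = -2Z_1 - 4  [with Z_1=3]  = -10

-10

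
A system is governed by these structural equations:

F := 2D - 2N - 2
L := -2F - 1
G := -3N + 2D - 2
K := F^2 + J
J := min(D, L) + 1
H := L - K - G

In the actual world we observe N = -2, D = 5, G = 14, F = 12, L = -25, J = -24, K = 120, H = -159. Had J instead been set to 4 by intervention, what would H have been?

-187

Intervening sets J = 4 and removes its equation (J := min(D, L) + 1).
G = -3N + 2D - 2  [with N=-2, D=5]  = 14
F = 2D - 2N - 2  [with D=5, N=-2]  = 12
L = -2F - 1  [with F=12]  = -25
K = F^2 + J  [with F=12, J=4]  = 148
H = L - K - G  [with L=-25, K=148, G=14]  = -187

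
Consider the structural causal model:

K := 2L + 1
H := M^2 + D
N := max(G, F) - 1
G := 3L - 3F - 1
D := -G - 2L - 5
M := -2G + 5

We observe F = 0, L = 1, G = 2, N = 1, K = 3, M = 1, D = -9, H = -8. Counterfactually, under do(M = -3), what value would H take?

Intervening sets M = -3 and removes its equation (M := -2G + 5).
G = 3L - 3F - 1  [with L=1, F=0]  = 2
D = -G - 2L - 5  [with G=2, L=1]  = -9
H = M^2 + D  [with M=-3, D=-9]  = 0

0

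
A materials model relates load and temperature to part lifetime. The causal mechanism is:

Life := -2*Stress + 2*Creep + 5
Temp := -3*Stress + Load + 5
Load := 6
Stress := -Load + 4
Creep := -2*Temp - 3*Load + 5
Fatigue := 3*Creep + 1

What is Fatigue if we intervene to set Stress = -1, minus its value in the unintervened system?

do(Stress=-1) replaces the equation Stress := -Load + 4 with the constant Stress = -1.
Temp = -3*Stress + Load + 5  [with Stress=-1, Load=6]  = 14
Creep = -2*Temp - 3*Load + 5  [with Temp=14, Load=6]  = -41
Fatigue = 3*Creep + 1  [with Creep=-41]  = -122
Without intervention: Stress = -Load + 4  [with Load=6]  = -2; Temp = -3*Stress + Load + 5  [with Stress=-2, Load=6]  = 17; Creep = -2*Temp - 3*Load + 5  [with Temp=17, Load=6]  = -47; Fatigue = 3*Creep + 1  [with Creep=-47]  = -140.
Change = -122 − (-140) = 18.

18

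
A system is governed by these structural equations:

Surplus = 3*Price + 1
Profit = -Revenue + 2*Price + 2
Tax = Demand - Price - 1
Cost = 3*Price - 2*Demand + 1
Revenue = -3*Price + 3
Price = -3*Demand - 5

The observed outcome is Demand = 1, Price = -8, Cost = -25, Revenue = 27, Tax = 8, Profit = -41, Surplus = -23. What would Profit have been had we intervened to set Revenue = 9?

Under do(Revenue=9), the mechanism Revenue = -3*Price + 3 is discarded; Revenue is fixed at 9.
Price = -3*Demand - 5  [with Demand=1]  = -8
Profit = -Revenue + 2*Price + 2  [with Revenue=9, Price=-8]  = -23

-23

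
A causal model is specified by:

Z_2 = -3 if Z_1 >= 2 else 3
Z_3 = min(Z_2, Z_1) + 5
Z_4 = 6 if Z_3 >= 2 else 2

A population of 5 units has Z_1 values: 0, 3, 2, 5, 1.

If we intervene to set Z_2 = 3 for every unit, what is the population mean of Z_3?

6.8

The intervention sets Z_2=3 in all 5 units regardless of Z_1. Recomputing Z_3 per unit gives 5, 8, 7, 8, 6; average 6.8.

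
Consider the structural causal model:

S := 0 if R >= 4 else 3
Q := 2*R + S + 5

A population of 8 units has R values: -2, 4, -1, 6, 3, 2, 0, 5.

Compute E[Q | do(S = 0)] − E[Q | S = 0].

The intervention sets S=0 in all 8 units regardless of R. Recomputing Q per unit gives 1, 13, 3, 17, 11, 9, 5, 15; average 9.25.
Observing S=0 restricts to units where S's equation naturally yields 0: R ∈ {4, 6, 5}. In that subpopulation Q = 13, 17, 15, mean 15.
Difference = 9.25 − 15 = -5.75.

-5.75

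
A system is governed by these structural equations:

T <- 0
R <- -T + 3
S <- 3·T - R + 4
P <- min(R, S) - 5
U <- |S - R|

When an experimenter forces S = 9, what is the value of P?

-2

The intervention breaks the incoming arrows to S: S <- 3·T - R + 4 no longer applies, and S = 9.
R = -T + 3  [with T=0]  = 3
P = min(R, S) - 5  [with R=3, S=9]  = -2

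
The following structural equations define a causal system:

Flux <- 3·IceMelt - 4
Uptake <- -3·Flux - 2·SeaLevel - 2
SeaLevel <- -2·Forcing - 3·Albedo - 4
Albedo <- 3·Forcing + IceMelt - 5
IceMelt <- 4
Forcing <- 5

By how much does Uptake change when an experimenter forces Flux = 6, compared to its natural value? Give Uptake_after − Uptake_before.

The intervention breaks the incoming arrows to Flux: Flux <- 3·IceMelt - 4 no longer applies, and Flux = 6.
Albedo = 3·Forcing + IceMelt - 5  [with Forcing=5, IceMelt=4]  = 14
SeaLevel = -2·Forcing - 3·Albedo - 4  [with Forcing=5, Albedo=14]  = -56
Uptake = -3·Flux - 2·SeaLevel - 2  [with Flux=6, SeaLevel=-56]  = 92
Without intervention: Albedo = 3·Forcing + IceMelt - 5  [with Forcing=5, IceMelt=4]  = 14; SeaLevel = -2·Forcing - 3·Albedo - 4  [with Forcing=5, Albedo=14]  = -56; Flux = 3·IceMelt - 4  [with IceMelt=4]  = 8; Uptake = -3·Flux - 2·SeaLevel - 2  [with Flux=8, SeaLevel=-56]  = 86.
Change = 92 − 86 = 6.

6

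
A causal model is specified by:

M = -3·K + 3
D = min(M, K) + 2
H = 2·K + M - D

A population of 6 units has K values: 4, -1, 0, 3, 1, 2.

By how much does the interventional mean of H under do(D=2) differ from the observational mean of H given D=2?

-1

Every unit gets D=2 under the intervention. H values become -3, 2, 1, -2, 0, -1; E[H|do(D=2)] = -0.5.
E[H|D=2] averages over only the 2 units with D=2 (K = 0, 1): H = 1, 0, mean 0.5.
Difference = -0.5 − 0.5 = -1.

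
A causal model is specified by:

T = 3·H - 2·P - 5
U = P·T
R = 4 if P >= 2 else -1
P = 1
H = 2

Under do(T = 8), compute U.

8

The intervention breaks the incoming arrows to T: T = 3·H - 2·P - 5 no longer applies, and T = 8.
U = P·T  [with P=1, T=8]  = 8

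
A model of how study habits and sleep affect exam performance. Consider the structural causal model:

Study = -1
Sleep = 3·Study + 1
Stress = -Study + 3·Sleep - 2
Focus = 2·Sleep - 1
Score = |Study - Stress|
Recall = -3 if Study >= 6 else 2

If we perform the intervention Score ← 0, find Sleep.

Under do(Score=0), the mechanism Score = |Study - Stress| is discarded; Score is fixed at 0.
No directed path runs from Score to Sleep, so Sleep keeps its natural value.
Sleep = 3·Study + 1  [with Study=-1]  = -2

-2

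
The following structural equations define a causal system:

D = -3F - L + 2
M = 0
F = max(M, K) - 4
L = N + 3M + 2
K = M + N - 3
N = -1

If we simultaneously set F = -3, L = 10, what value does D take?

Setting F = -3, L = 10 by intervention discards those variables' equations.
D = -3F - L + 2  [with F=-3, L=10]  = 1

1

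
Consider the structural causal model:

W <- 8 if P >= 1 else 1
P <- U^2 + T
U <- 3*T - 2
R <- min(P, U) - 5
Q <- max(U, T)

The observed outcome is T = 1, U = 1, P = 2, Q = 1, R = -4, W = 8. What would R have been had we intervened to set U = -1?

-6

do(U=-1) replaces the equation U <- 3*T - 2 with the constant U = -1.
P = U^2 + T  [with U=-1, T=1]  = 2
R = min(P, U) - 5  [with P=2, U=-1]  = -6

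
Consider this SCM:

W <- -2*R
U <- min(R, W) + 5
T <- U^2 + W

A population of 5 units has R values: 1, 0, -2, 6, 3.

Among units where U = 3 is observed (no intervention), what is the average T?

10

E[T|U=3] averages over only the 2 units with U=3 (R = 1, -2): T = 7, 13, mean 10.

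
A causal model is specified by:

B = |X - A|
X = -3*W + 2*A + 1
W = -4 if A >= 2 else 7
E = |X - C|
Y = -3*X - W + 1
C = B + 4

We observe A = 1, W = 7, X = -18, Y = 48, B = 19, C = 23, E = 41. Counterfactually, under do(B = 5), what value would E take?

Under do(B=5), the mechanism B = |X - A| is discarded; B is fixed at 5.
W = -4 if A >= 2 else 7  [with A=1]  = 7
X = -3*W + 2*A + 1  [with W=7, A=1]  = -18
C = B + 4  [with B=5]  = 9
E = |X - C|  [with X=-18, C=9]  = 27

27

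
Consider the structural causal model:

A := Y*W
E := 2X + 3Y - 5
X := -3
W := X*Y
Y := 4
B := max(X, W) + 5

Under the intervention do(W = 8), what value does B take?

13

Under do(W=8), the mechanism W := X*Y is discarded; W is fixed at 8.
B = max(X, W) + 5  [with X=-3, W=8]  = 13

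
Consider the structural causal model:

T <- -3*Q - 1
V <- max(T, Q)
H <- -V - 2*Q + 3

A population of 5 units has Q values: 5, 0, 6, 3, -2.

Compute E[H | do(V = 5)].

Every unit gets V=5 under the intervention. H values become -12, -2, -14, -8, 2; E[H|do(V=5)] = -6.8.

-6.8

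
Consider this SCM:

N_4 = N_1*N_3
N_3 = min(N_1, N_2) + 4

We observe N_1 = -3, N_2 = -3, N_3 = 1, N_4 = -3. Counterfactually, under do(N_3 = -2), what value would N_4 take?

The intervention breaks the incoming arrows to N_3: N_3 = min(N_1, N_2) + 4 no longer applies, and N_3 = -2.
N_4 = N_1*N_3  [with N_1=-3, N_3=-2]  = 6

6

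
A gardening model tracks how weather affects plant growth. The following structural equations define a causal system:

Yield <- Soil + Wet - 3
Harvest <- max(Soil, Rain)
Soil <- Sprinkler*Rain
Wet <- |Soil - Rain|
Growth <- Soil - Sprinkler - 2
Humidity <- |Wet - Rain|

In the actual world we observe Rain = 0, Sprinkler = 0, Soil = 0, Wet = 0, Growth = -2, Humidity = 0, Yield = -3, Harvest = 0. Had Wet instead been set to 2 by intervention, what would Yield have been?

-1

The intervention breaks the incoming arrows to Wet: Wet <- |Soil - Rain| no longer applies, and Wet = 2.
Soil = Sprinkler*Rain  [with Sprinkler=0, Rain=0]  = 0
Yield = Soil + Wet - 3  [with Soil=0, Wet=2]  = -1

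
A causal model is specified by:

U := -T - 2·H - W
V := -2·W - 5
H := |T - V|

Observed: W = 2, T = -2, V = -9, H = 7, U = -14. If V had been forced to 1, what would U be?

-6

do(V=1) replaces the equation V := -2·W - 5 with the constant V = 1.
H = |T - V|  [with T=-2, V=1]  = 3
U = -T - 2·H - W  [with T=-2, H=3, W=2]  = -6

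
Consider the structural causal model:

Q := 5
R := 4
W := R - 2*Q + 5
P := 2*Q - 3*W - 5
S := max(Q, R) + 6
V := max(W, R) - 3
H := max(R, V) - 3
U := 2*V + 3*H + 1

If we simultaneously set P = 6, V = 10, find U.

Under do(P = 6, V = 10), each intervened variable's structural equation is replaced by its fixed value.
H = max(R, V) - 3  [with R=4, V=10]  = 7
U = 2*V + 3*H + 1  [with V=10, H=7]  = 42

42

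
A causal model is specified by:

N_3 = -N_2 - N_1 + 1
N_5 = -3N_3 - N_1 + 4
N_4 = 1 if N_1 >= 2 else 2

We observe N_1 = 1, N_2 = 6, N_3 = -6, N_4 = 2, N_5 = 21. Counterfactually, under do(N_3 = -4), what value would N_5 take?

do(N_3=-4) replaces the equation N_3 = -N_2 - N_1 + 1 with the constant N_3 = -4.
N_5 = -3N_3 - N_1 + 4  [with N_3=-4, N_1=1]  = 15

15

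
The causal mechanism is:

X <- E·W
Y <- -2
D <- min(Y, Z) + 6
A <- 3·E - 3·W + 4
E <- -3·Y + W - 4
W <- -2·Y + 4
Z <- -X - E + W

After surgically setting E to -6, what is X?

-48

The intervention breaks the incoming arrows to E: E <- -3·Y + W - 4 no longer applies, and E = -6.
W = -2·Y + 4  [with Y=-2]  = 8
X = E·W  [with E=-6, W=8]  = -48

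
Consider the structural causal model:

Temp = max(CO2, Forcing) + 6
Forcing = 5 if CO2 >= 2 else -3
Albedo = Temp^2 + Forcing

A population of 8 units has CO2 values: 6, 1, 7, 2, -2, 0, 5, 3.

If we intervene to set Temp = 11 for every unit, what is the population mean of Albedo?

Under do(Temp=11), Temp's equation is replaced by Temp=11 for every unit. Per-unit Albedo: 126, 118, 126, 126, 118, 118, 126, 126. Mean = 123.

123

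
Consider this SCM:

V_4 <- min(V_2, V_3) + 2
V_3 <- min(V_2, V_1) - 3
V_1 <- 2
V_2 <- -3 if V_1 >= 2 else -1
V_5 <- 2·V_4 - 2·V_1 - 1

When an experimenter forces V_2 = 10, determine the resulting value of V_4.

Under do(V_2=10), the mechanism V_2 <- -3 if V_1 >= 2 else -1 is discarded; V_2 is fixed at 10.
V_3 = min(V_2, V_1) - 3  [with V_2=10, V_1=2]  = -1
V_4 = min(V_2, V_3) + 2  [with V_2=10, V_3=-1]  = 1

1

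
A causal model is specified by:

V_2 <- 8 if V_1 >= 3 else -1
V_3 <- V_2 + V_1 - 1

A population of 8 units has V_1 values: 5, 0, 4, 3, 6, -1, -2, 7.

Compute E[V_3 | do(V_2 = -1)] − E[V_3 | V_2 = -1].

3.75

do(V_2=-1) breaks V_2's dependence on V_1. With V_2=-1 fixed, V_3 across the units is 3, -2, 2, 1, 4, -3, -4, 5, mean 0.75.
Observing V_2=-1 restricts to units where V_2's equation naturally yields -1: V_1 ∈ {0, -1, -2}. In that subpopulation V_3 = -2, -3, -4, mean -3.
Difference = 0.75 − (-3) = 3.75.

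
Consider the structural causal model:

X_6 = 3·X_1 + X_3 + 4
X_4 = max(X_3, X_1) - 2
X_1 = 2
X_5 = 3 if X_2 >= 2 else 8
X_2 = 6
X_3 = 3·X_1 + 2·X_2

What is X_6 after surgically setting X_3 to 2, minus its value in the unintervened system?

-16

The intervention breaks the incoming arrows to X_3: X_3 = 3·X_1 + 2·X_2 no longer applies, and X_3 = 2.
X_6 = 3·X_1 + X_3 + 4  [with X_1=2, X_3=2]  = 12
Without intervention: X_3 = 3·X_1 + 2·X_2  [with X_1=2, X_2=6]  = 18; X_6 = 3·X_1 + X_3 + 4  [with X_1=2, X_3=18]  = 28.
Change = 12 − 28 = -16.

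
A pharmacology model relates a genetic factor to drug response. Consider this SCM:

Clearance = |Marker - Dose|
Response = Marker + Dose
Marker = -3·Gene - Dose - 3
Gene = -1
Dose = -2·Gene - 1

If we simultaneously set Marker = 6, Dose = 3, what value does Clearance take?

3

Setting Marker = 6, Dose = 3 by intervention discards those variables' equations.
Clearance = |Marker - Dose|  [with Marker=6, Dose=3]  = 3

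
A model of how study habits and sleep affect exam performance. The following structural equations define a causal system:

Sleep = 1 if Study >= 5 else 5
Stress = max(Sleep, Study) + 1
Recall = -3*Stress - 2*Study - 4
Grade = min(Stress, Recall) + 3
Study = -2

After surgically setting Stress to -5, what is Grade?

-2

do(Stress=-5) replaces the equation Stress = max(Sleep, Study) + 1 with the constant Stress = -5.
Recall = -3*Stress - 2*Study - 4  [with Stress=-5, Study=-2]  = 15
Grade = min(Stress, Recall) + 3  [with Stress=-5, Recall=15]  = -2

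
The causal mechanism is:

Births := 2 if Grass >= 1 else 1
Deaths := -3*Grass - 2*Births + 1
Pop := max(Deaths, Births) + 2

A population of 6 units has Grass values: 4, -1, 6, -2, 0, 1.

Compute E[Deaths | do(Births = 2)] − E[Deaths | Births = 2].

7

The intervention sets Births=2 in all 6 units regardless of Grass. Recomputing Deaths per unit gives -15, 0, -21, 3, -3, -6; average -7.
Conditioning on Births=2 selects the 3 unit(s) with Grass ∈ {4, 6, 1}. Their Deaths values: -15, -21, -6. Mean = -14.
Difference = -7 − (-14) = 7.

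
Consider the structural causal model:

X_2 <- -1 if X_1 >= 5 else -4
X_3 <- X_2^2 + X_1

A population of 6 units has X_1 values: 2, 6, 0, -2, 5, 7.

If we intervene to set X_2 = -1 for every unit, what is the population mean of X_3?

do(X_2=-1) breaks X_2's dependence on X_1. With X_2=-1 fixed, X_3 across the units is 3, 7, 1, -1, 6, 8, mean 4.

4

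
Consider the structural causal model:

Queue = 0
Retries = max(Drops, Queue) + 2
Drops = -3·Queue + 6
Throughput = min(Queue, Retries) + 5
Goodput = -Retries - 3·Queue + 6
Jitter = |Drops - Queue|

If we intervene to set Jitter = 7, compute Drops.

6

The intervention breaks the incoming arrows to Jitter: Jitter = |Drops - Queue| no longer applies, and Jitter = 7.
Since Drops is not a descendant of the intervened variable, it is unaffected.
Drops = -3·Queue + 6  [with Queue=0]  = 6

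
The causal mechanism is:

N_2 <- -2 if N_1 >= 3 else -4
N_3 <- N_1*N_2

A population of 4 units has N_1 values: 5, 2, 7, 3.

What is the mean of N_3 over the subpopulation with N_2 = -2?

Observing N_2=-2 restricts to units where N_2's equation naturally yields -2: N_1 ∈ {5, 7, 3}. In that subpopulation N_3 = -10, -14, -6, mean -10.

-10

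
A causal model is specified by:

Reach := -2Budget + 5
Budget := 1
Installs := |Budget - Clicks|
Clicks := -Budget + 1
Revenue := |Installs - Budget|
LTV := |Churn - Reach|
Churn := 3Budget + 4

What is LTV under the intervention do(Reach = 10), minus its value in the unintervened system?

-1

Under do(Reach=10), the mechanism Reach := -2Budget + 5 is discarded; Reach is fixed at 10.
Churn = 3Budget + 4  [with Budget=1]  = 7
LTV = |Churn - Reach|  [with Churn=7, Reach=10]  = 3
Without intervention: Reach = -2Budget + 5  [with Budget=1]  = 3; Churn = 3Budget + 4  [with Budget=1]  = 7; LTV = |Churn - Reach|  [with Churn=7, Reach=3]  = 4.
Change = 3 − 4 = -1.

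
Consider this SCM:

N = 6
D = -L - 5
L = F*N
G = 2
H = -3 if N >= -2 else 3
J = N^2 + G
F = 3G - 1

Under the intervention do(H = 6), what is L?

30

The intervention breaks the incoming arrows to H: H = -3 if N >= -2 else 3 no longer applies, and H = 6.
Since L is not a descendant of the intervened variable, it is unaffected.
F = 3G - 1  [with G=2]  = 5
L = F*N  [with F=5, N=6]  = 30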